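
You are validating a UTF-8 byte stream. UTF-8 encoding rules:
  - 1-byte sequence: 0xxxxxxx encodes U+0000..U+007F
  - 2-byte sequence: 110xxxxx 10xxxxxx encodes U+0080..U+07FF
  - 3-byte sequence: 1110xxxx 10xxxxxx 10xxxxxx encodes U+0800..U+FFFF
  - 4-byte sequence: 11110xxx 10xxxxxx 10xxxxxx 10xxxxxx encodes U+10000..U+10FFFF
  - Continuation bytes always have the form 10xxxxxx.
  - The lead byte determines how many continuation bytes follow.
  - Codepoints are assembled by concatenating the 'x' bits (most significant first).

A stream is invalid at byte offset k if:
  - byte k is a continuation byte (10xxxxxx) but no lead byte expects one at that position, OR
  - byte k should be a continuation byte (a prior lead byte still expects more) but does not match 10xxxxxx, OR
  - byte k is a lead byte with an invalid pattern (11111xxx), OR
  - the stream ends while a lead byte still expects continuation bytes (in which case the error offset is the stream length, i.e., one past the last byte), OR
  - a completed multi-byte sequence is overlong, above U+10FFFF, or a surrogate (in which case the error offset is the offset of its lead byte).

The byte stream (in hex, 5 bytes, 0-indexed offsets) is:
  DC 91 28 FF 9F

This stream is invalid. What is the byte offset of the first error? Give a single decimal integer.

Answer: 3

Derivation:
Byte[0]=DC: 2-byte lead, need 1 cont bytes. acc=0x1C
Byte[1]=91: continuation. acc=(acc<<6)|0x11=0x711
Completed: cp=U+0711 (starts at byte 0)
Byte[2]=28: 1-byte ASCII. cp=U+0028
Byte[3]=FF: INVALID lead byte (not 0xxx/110x/1110/11110)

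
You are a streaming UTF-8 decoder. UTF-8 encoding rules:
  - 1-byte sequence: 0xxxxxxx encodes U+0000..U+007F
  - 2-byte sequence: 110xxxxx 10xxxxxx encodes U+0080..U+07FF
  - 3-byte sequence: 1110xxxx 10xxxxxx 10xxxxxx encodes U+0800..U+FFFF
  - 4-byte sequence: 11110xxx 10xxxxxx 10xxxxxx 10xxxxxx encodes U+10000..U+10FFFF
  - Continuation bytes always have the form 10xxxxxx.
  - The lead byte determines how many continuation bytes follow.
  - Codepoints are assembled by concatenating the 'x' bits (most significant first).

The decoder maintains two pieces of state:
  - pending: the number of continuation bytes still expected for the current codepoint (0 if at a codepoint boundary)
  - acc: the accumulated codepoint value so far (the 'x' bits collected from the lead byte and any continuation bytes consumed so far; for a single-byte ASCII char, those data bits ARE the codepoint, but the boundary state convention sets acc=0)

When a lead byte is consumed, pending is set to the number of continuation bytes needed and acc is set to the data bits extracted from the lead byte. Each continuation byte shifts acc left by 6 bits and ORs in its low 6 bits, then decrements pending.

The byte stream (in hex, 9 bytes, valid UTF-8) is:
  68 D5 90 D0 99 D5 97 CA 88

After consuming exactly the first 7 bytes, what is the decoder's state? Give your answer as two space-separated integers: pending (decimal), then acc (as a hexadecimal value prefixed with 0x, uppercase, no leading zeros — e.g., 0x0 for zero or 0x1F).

Byte[0]=68: 1-byte. pending=0, acc=0x0
Byte[1]=D5: 2-byte lead. pending=1, acc=0x15
Byte[2]=90: continuation. acc=(acc<<6)|0x10=0x550, pending=0
Byte[3]=D0: 2-byte lead. pending=1, acc=0x10
Byte[4]=99: continuation. acc=(acc<<6)|0x19=0x419, pending=0
Byte[5]=D5: 2-byte lead. pending=1, acc=0x15
Byte[6]=97: continuation. acc=(acc<<6)|0x17=0x557, pending=0

Answer: 0 0x557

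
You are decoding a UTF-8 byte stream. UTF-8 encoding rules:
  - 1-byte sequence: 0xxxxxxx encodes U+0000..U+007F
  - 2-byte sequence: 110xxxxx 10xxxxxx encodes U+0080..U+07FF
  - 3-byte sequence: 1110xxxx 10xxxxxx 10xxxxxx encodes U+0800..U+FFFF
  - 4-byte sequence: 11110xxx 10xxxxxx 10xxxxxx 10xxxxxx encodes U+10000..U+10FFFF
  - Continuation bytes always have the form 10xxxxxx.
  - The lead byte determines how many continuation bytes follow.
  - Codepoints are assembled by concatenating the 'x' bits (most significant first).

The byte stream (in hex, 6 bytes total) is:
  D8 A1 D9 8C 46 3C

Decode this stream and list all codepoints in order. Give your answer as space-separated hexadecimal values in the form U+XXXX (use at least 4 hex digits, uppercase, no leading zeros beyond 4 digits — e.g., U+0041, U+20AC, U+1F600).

Answer: U+0621 U+064C U+0046 U+003C

Derivation:
Byte[0]=D8: 2-byte lead, need 1 cont bytes. acc=0x18
Byte[1]=A1: continuation. acc=(acc<<6)|0x21=0x621
Completed: cp=U+0621 (starts at byte 0)
Byte[2]=D9: 2-byte lead, need 1 cont bytes. acc=0x19
Byte[3]=8C: continuation. acc=(acc<<6)|0x0C=0x64C
Completed: cp=U+064C (starts at byte 2)
Byte[4]=46: 1-byte ASCII. cp=U+0046
Byte[5]=3C: 1-byte ASCII. cp=U+003C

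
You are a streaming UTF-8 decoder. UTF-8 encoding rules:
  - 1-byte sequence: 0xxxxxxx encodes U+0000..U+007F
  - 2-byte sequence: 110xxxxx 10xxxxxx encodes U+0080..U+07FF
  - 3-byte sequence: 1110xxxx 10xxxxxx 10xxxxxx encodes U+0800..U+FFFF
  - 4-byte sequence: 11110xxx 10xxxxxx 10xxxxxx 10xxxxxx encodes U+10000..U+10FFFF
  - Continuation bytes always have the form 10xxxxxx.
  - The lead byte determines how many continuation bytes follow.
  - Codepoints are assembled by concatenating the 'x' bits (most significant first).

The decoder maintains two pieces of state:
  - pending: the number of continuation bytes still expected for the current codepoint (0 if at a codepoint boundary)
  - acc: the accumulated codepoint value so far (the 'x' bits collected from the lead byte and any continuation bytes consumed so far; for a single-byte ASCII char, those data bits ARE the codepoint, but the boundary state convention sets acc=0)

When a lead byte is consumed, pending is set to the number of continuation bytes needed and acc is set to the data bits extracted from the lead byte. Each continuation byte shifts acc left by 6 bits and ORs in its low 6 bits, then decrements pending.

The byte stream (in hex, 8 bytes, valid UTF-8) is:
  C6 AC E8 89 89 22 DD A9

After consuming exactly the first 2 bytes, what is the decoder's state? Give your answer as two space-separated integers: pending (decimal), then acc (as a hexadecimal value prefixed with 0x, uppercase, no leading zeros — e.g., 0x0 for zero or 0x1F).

Answer: 0 0x1AC

Derivation:
Byte[0]=C6: 2-byte lead. pending=1, acc=0x6
Byte[1]=AC: continuation. acc=(acc<<6)|0x2C=0x1AC, pending=0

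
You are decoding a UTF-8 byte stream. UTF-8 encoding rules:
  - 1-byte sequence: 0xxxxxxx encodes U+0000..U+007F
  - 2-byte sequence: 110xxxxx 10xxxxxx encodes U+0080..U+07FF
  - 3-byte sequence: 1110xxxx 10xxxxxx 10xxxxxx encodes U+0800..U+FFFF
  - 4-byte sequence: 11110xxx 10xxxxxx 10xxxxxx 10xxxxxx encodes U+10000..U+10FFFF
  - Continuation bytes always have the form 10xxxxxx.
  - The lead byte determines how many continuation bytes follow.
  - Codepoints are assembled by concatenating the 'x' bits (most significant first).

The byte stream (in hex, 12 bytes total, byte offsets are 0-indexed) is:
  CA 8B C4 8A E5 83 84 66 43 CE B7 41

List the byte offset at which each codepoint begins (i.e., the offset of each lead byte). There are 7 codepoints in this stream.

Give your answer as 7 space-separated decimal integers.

Byte[0]=CA: 2-byte lead, need 1 cont bytes. acc=0xA
Byte[1]=8B: continuation. acc=(acc<<6)|0x0B=0x28B
Completed: cp=U+028B (starts at byte 0)
Byte[2]=C4: 2-byte lead, need 1 cont bytes. acc=0x4
Byte[3]=8A: continuation. acc=(acc<<6)|0x0A=0x10A
Completed: cp=U+010A (starts at byte 2)
Byte[4]=E5: 3-byte lead, need 2 cont bytes. acc=0x5
Byte[5]=83: continuation. acc=(acc<<6)|0x03=0x143
Byte[6]=84: continuation. acc=(acc<<6)|0x04=0x50C4
Completed: cp=U+50C4 (starts at byte 4)
Byte[7]=66: 1-byte ASCII. cp=U+0066
Byte[8]=43: 1-byte ASCII. cp=U+0043
Byte[9]=CE: 2-byte lead, need 1 cont bytes. acc=0xE
Byte[10]=B7: continuation. acc=(acc<<6)|0x37=0x3B7
Completed: cp=U+03B7 (starts at byte 9)
Byte[11]=41: 1-byte ASCII. cp=U+0041

Answer: 0 2 4 7 8 9 11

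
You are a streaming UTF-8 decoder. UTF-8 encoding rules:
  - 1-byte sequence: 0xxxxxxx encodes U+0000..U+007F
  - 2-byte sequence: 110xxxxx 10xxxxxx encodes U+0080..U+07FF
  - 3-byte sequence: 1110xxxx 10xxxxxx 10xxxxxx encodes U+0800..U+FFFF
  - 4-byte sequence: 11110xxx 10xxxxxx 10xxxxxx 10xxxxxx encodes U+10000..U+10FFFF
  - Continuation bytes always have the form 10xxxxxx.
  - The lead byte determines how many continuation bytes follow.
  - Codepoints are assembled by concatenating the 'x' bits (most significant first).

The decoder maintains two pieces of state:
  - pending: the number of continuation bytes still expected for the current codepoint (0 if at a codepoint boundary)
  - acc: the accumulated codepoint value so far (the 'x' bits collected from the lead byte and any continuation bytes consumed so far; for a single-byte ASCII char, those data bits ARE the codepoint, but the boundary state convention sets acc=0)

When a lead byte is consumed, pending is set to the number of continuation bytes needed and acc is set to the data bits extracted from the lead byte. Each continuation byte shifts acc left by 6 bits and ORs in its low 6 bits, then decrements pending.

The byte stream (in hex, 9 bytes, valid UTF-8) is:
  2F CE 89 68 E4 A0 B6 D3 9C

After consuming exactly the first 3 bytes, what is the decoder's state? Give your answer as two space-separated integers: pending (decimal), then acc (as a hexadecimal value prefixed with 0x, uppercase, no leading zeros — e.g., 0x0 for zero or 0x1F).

Byte[0]=2F: 1-byte. pending=0, acc=0x0
Byte[1]=CE: 2-byte lead. pending=1, acc=0xE
Byte[2]=89: continuation. acc=(acc<<6)|0x09=0x389, pending=0

Answer: 0 0x389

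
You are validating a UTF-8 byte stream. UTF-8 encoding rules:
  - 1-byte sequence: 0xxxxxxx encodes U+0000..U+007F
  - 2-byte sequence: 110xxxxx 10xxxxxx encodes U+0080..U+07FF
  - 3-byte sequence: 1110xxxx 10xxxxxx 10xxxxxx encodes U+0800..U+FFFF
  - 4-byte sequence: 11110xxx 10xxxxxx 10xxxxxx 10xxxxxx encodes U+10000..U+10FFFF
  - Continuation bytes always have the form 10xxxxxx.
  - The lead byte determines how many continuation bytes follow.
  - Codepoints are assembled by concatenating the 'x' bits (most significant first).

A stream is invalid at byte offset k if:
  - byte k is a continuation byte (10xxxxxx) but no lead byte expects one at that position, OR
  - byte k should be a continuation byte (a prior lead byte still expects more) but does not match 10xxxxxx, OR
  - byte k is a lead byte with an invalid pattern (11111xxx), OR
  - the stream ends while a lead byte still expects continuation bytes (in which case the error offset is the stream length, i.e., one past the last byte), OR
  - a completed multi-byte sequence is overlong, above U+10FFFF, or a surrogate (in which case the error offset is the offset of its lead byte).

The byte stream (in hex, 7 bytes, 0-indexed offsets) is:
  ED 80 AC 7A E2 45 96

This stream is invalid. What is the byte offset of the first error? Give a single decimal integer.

Answer: 5

Derivation:
Byte[0]=ED: 3-byte lead, need 2 cont bytes. acc=0xD
Byte[1]=80: continuation. acc=(acc<<6)|0x00=0x340
Byte[2]=AC: continuation. acc=(acc<<6)|0x2C=0xD02C
Completed: cp=U+D02C (starts at byte 0)
Byte[3]=7A: 1-byte ASCII. cp=U+007A
Byte[4]=E2: 3-byte lead, need 2 cont bytes. acc=0x2
Byte[5]=45: expected 10xxxxxx continuation. INVALID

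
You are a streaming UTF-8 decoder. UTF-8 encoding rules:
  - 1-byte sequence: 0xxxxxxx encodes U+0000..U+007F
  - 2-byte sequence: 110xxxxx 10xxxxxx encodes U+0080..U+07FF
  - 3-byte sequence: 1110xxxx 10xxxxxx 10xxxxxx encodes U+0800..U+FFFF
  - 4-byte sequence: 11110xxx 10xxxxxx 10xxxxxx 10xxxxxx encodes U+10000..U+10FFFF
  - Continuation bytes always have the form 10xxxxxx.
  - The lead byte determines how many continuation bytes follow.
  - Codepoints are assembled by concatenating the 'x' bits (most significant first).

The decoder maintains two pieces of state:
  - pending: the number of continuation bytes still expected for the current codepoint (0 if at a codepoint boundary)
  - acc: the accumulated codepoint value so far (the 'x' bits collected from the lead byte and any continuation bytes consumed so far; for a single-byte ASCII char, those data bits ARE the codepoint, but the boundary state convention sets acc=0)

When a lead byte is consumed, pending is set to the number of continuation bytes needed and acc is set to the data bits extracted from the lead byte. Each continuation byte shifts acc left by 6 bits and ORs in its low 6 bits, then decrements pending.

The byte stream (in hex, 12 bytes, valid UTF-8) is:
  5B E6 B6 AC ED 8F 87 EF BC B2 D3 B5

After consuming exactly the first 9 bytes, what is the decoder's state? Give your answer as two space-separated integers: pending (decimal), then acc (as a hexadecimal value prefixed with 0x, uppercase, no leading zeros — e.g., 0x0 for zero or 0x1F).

Answer: 1 0x3FC

Derivation:
Byte[0]=5B: 1-byte. pending=0, acc=0x0
Byte[1]=E6: 3-byte lead. pending=2, acc=0x6
Byte[2]=B6: continuation. acc=(acc<<6)|0x36=0x1B6, pending=1
Byte[3]=AC: continuation. acc=(acc<<6)|0x2C=0x6DAC, pending=0
Byte[4]=ED: 3-byte lead. pending=2, acc=0xD
Byte[5]=8F: continuation. acc=(acc<<6)|0x0F=0x34F, pending=1
Byte[6]=87: continuation. acc=(acc<<6)|0x07=0xD3C7, pending=0
Byte[7]=EF: 3-byte lead. pending=2, acc=0xF
Byte[8]=BC: continuation. acc=(acc<<6)|0x3C=0x3FC, pending=1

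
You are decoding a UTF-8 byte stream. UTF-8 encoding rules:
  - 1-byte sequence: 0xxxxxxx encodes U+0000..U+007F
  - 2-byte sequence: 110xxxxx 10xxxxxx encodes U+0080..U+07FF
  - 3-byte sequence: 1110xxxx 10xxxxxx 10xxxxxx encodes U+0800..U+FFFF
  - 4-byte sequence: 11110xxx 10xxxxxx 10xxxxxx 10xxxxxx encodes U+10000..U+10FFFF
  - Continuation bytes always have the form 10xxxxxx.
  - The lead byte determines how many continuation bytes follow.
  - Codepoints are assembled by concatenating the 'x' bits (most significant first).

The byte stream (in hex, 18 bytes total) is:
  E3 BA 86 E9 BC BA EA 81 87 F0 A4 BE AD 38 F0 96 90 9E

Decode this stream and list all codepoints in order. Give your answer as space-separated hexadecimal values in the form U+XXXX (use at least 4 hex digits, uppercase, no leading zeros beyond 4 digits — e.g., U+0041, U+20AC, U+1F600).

Byte[0]=E3: 3-byte lead, need 2 cont bytes. acc=0x3
Byte[1]=BA: continuation. acc=(acc<<6)|0x3A=0xFA
Byte[2]=86: continuation. acc=(acc<<6)|0x06=0x3E86
Completed: cp=U+3E86 (starts at byte 0)
Byte[3]=E9: 3-byte lead, need 2 cont bytes. acc=0x9
Byte[4]=BC: continuation. acc=(acc<<6)|0x3C=0x27C
Byte[5]=BA: continuation. acc=(acc<<6)|0x3A=0x9F3A
Completed: cp=U+9F3A (starts at byte 3)
Byte[6]=EA: 3-byte lead, need 2 cont bytes. acc=0xA
Byte[7]=81: continuation. acc=(acc<<6)|0x01=0x281
Byte[8]=87: continuation. acc=(acc<<6)|0x07=0xA047
Completed: cp=U+A047 (starts at byte 6)
Byte[9]=F0: 4-byte lead, need 3 cont bytes. acc=0x0
Byte[10]=A4: continuation. acc=(acc<<6)|0x24=0x24
Byte[11]=BE: continuation. acc=(acc<<6)|0x3E=0x93E
Byte[12]=AD: continuation. acc=(acc<<6)|0x2D=0x24FAD
Completed: cp=U+24FAD (starts at byte 9)
Byte[13]=38: 1-byte ASCII. cp=U+0038
Byte[14]=F0: 4-byte lead, need 3 cont bytes. acc=0x0
Byte[15]=96: continuation. acc=(acc<<6)|0x16=0x16
Byte[16]=90: continuation. acc=(acc<<6)|0x10=0x590
Byte[17]=9E: continuation. acc=(acc<<6)|0x1E=0x1641E
Completed: cp=U+1641E (starts at byte 14)

Answer: U+3E86 U+9F3A U+A047 U+24FAD U+0038 U+1641E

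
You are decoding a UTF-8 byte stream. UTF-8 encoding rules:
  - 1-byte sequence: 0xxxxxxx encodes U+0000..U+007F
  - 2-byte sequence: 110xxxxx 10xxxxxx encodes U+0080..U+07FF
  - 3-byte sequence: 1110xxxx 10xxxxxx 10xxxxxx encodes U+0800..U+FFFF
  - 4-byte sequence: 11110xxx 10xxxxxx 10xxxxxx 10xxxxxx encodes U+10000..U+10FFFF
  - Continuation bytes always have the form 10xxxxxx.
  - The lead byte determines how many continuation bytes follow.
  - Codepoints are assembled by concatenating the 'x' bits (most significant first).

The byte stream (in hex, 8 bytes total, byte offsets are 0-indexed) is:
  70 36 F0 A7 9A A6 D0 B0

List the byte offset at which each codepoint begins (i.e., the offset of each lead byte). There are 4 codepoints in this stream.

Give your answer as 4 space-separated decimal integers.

Answer: 0 1 2 6

Derivation:
Byte[0]=70: 1-byte ASCII. cp=U+0070
Byte[1]=36: 1-byte ASCII. cp=U+0036
Byte[2]=F0: 4-byte lead, need 3 cont bytes. acc=0x0
Byte[3]=A7: continuation. acc=(acc<<6)|0x27=0x27
Byte[4]=9A: continuation. acc=(acc<<6)|0x1A=0x9DA
Byte[5]=A6: continuation. acc=(acc<<6)|0x26=0x276A6
Completed: cp=U+276A6 (starts at byte 2)
Byte[6]=D0: 2-byte lead, need 1 cont bytes. acc=0x10
Byte[7]=B0: continuation. acc=(acc<<6)|0x30=0x430
Completed: cp=U+0430 (starts at byte 6)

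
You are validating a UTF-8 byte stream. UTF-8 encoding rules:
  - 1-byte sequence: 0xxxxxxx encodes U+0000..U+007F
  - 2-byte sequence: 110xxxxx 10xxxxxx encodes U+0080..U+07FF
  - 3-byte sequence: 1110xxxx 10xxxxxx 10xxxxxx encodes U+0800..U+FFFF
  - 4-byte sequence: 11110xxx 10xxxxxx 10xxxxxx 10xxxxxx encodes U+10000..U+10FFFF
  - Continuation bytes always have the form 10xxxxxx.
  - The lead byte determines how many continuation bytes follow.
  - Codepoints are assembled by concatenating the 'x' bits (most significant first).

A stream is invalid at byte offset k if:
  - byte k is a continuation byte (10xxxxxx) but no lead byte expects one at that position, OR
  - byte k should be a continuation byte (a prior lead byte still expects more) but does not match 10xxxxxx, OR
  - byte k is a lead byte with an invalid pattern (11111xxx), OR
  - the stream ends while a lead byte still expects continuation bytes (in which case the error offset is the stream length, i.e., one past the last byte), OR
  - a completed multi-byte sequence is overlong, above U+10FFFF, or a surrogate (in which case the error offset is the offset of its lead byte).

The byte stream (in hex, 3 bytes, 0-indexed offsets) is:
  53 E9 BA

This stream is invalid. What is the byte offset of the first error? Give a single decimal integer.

Answer: 3

Derivation:
Byte[0]=53: 1-byte ASCII. cp=U+0053
Byte[1]=E9: 3-byte lead, need 2 cont bytes. acc=0x9
Byte[2]=BA: continuation. acc=(acc<<6)|0x3A=0x27A
Byte[3]: stream ended, expected continuation. INVALID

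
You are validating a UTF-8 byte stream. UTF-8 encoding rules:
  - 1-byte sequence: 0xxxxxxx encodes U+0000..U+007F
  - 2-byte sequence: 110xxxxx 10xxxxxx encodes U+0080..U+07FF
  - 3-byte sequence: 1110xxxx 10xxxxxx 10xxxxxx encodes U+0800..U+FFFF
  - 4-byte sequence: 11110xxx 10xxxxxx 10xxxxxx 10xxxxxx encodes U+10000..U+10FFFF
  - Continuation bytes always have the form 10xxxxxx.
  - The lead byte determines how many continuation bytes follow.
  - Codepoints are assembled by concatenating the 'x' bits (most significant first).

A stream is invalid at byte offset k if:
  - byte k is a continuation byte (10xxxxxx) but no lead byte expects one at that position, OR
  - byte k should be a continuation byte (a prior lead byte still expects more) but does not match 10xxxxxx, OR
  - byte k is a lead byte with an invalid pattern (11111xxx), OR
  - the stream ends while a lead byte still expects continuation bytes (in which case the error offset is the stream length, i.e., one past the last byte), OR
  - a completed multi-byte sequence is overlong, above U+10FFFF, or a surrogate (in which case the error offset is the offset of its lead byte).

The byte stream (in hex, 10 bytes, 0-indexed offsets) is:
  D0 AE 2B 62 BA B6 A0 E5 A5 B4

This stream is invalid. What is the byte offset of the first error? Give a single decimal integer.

Byte[0]=D0: 2-byte lead, need 1 cont bytes. acc=0x10
Byte[1]=AE: continuation. acc=(acc<<6)|0x2E=0x42E
Completed: cp=U+042E (starts at byte 0)
Byte[2]=2B: 1-byte ASCII. cp=U+002B
Byte[3]=62: 1-byte ASCII. cp=U+0062
Byte[4]=BA: INVALID lead byte (not 0xxx/110x/1110/11110)

Answer: 4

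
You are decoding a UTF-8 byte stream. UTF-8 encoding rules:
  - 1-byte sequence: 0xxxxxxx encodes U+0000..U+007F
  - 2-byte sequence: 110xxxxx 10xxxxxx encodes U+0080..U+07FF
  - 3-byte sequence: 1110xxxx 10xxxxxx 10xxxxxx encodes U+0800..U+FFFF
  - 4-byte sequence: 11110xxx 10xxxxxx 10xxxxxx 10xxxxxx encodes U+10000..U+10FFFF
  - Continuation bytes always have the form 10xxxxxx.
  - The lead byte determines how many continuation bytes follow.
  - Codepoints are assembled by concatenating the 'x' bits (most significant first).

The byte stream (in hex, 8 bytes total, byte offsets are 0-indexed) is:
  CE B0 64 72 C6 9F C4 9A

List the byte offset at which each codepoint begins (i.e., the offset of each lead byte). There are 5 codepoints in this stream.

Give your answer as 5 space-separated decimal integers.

Answer: 0 2 3 4 6

Derivation:
Byte[0]=CE: 2-byte lead, need 1 cont bytes. acc=0xE
Byte[1]=B0: continuation. acc=(acc<<6)|0x30=0x3B0
Completed: cp=U+03B0 (starts at byte 0)
Byte[2]=64: 1-byte ASCII. cp=U+0064
Byte[3]=72: 1-byte ASCII. cp=U+0072
Byte[4]=C6: 2-byte lead, need 1 cont bytes. acc=0x6
Byte[5]=9F: continuation. acc=(acc<<6)|0x1F=0x19F
Completed: cp=U+019F (starts at byte 4)
Byte[6]=C4: 2-byte lead, need 1 cont bytes. acc=0x4
Byte[7]=9A: continuation. acc=(acc<<6)|0x1A=0x11A
Completed: cp=U+011A (starts at byte 6)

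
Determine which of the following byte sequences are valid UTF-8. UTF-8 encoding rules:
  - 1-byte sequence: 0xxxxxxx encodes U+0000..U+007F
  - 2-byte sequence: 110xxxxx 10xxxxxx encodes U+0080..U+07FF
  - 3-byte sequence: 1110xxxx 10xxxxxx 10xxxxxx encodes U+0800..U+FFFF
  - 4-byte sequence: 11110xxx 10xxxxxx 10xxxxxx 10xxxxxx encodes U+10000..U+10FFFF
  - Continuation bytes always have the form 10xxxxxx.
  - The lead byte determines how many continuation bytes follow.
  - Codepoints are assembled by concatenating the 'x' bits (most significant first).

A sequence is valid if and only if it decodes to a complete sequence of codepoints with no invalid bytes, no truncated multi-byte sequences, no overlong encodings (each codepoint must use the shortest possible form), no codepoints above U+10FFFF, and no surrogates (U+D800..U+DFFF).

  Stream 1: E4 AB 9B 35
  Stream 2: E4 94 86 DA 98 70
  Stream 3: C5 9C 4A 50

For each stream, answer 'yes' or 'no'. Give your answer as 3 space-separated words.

Stream 1: decodes cleanly. VALID
Stream 2: decodes cleanly. VALID
Stream 3: decodes cleanly. VALID

Answer: yes yes yes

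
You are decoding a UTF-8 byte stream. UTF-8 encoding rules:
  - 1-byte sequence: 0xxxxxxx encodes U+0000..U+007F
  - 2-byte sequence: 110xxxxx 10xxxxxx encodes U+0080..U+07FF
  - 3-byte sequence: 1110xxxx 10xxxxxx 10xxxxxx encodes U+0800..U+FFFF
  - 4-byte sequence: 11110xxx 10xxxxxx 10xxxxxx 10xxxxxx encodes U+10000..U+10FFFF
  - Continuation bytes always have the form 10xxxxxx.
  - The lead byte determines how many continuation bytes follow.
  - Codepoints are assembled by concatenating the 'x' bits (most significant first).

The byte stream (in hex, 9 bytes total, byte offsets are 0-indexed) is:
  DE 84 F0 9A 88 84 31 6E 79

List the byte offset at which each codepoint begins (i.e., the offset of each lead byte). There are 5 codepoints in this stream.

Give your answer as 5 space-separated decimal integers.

Answer: 0 2 6 7 8

Derivation:
Byte[0]=DE: 2-byte lead, need 1 cont bytes. acc=0x1E
Byte[1]=84: continuation. acc=(acc<<6)|0x04=0x784
Completed: cp=U+0784 (starts at byte 0)
Byte[2]=F0: 4-byte lead, need 3 cont bytes. acc=0x0
Byte[3]=9A: continuation. acc=(acc<<6)|0x1A=0x1A
Byte[4]=88: continuation. acc=(acc<<6)|0x08=0x688
Byte[5]=84: continuation. acc=(acc<<6)|0x04=0x1A204
Completed: cp=U+1A204 (starts at byte 2)
Byte[6]=31: 1-byte ASCII. cp=U+0031
Byte[7]=6E: 1-byte ASCII. cp=U+006E
Byte[8]=79: 1-byte ASCII. cp=U+0079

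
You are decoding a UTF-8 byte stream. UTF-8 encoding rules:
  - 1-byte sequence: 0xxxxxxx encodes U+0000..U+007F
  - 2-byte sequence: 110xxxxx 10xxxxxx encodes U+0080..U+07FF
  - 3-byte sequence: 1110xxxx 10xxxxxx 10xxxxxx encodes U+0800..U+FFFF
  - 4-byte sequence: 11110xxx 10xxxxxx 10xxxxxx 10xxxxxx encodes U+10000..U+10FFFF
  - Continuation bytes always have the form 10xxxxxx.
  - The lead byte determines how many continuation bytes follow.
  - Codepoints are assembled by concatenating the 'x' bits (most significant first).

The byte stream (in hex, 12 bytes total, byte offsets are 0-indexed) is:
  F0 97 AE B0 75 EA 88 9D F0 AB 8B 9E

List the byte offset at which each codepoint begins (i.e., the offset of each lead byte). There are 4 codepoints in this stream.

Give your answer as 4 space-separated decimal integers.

Byte[0]=F0: 4-byte lead, need 3 cont bytes. acc=0x0
Byte[1]=97: continuation. acc=(acc<<6)|0x17=0x17
Byte[2]=AE: continuation. acc=(acc<<6)|0x2E=0x5EE
Byte[3]=B0: continuation. acc=(acc<<6)|0x30=0x17BB0
Completed: cp=U+17BB0 (starts at byte 0)
Byte[4]=75: 1-byte ASCII. cp=U+0075
Byte[5]=EA: 3-byte lead, need 2 cont bytes. acc=0xA
Byte[6]=88: continuation. acc=(acc<<6)|0x08=0x288
Byte[7]=9D: continuation. acc=(acc<<6)|0x1D=0xA21D
Completed: cp=U+A21D (starts at byte 5)
Byte[8]=F0: 4-byte lead, need 3 cont bytes. acc=0x0
Byte[9]=AB: continuation. acc=(acc<<6)|0x2B=0x2B
Byte[10]=8B: continuation. acc=(acc<<6)|0x0B=0xACB
Byte[11]=9E: continuation. acc=(acc<<6)|0x1E=0x2B2DE
Completed: cp=U+2B2DE (starts at byte 8)

Answer: 0 4 5 8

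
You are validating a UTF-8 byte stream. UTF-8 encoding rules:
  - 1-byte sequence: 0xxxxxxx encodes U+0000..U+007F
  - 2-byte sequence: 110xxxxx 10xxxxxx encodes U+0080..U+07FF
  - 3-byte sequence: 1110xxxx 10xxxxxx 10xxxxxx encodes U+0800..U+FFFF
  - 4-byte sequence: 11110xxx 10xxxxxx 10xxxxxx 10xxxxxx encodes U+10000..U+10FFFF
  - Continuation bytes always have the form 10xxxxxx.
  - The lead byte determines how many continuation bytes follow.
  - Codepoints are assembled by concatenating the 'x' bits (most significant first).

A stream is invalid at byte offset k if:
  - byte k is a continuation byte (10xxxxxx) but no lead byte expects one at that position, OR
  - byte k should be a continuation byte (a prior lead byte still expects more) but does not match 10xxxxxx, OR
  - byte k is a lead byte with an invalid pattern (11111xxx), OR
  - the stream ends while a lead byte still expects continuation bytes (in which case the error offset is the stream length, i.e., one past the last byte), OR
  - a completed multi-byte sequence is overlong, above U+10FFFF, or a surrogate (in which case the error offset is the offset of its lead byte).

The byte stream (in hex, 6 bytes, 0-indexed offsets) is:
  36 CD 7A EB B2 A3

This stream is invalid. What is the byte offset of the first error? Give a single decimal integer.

Byte[0]=36: 1-byte ASCII. cp=U+0036
Byte[1]=CD: 2-byte lead, need 1 cont bytes. acc=0xD
Byte[2]=7A: expected 10xxxxxx continuation. INVALID

Answer: 2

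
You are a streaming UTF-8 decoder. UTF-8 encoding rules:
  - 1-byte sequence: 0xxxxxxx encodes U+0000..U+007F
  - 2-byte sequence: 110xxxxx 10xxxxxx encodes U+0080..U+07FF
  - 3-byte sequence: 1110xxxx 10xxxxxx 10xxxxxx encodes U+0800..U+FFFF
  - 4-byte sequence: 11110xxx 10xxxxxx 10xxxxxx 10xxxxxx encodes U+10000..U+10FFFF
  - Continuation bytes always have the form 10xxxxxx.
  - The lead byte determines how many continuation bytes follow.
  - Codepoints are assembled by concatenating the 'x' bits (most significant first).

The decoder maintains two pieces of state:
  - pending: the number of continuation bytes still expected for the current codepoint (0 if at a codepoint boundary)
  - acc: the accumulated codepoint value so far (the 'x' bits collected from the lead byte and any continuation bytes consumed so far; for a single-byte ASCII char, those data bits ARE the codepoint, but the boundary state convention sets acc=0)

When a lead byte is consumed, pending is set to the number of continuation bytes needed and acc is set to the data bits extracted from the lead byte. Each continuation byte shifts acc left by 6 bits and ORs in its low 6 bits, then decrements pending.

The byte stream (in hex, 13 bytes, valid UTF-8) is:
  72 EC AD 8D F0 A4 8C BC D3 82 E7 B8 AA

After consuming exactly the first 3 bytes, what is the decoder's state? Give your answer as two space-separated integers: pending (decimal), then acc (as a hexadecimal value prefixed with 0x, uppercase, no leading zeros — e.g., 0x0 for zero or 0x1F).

Byte[0]=72: 1-byte. pending=0, acc=0x0
Byte[1]=EC: 3-byte lead. pending=2, acc=0xC
Byte[2]=AD: continuation. acc=(acc<<6)|0x2D=0x32D, pending=1

Answer: 1 0x32D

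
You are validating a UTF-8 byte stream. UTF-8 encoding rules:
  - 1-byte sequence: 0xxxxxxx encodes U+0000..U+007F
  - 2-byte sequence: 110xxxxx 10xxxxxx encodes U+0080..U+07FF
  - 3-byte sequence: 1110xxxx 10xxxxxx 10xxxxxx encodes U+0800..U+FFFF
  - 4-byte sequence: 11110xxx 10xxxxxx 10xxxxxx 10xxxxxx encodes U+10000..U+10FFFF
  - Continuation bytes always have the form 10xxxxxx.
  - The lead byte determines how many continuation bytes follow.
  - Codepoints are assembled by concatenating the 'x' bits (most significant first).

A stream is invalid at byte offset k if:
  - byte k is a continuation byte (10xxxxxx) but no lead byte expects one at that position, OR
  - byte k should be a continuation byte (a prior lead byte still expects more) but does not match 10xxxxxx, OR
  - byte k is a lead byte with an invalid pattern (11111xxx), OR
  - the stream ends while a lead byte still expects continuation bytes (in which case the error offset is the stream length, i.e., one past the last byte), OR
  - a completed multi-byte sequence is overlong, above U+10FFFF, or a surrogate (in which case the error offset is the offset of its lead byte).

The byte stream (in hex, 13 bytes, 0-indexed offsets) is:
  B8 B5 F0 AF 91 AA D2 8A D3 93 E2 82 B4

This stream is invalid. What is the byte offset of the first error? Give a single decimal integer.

Answer: 0

Derivation:
Byte[0]=B8: INVALID lead byte (not 0xxx/110x/1110/11110)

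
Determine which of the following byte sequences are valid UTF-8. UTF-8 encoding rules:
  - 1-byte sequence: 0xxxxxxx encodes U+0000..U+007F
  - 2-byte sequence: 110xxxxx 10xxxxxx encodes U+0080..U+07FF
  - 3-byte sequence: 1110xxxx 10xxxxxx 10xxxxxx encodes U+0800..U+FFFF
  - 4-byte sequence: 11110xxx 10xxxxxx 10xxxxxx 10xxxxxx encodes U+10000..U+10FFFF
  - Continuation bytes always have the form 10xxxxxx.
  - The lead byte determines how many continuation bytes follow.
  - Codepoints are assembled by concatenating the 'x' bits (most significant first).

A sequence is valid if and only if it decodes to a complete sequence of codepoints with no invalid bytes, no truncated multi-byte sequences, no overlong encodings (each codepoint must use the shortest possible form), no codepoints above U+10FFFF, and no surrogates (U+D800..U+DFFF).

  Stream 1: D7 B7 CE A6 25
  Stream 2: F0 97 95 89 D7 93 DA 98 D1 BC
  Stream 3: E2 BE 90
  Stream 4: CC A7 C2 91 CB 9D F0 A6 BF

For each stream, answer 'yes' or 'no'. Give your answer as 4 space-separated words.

Answer: yes yes yes no

Derivation:
Stream 1: decodes cleanly. VALID
Stream 2: decodes cleanly. VALID
Stream 3: decodes cleanly. VALID
Stream 4: error at byte offset 9. INVALID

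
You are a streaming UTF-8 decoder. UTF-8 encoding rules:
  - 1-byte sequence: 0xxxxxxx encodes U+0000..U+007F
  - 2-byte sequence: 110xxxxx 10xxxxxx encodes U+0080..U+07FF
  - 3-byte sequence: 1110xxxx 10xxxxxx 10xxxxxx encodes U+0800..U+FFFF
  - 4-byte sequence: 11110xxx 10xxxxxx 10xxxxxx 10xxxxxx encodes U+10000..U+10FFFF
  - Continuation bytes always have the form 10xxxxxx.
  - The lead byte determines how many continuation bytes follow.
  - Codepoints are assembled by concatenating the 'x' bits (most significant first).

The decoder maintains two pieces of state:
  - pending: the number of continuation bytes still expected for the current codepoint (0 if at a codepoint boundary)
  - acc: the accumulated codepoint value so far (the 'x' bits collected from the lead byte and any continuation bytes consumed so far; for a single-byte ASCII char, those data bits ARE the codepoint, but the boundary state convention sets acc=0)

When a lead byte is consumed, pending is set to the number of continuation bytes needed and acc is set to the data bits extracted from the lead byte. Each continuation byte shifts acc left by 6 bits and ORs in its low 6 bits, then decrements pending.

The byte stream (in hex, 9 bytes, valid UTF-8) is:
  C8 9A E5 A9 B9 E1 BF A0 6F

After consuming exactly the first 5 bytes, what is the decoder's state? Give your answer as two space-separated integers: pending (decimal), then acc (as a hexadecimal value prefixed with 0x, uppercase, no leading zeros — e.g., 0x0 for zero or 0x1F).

Byte[0]=C8: 2-byte lead. pending=1, acc=0x8
Byte[1]=9A: continuation. acc=(acc<<6)|0x1A=0x21A, pending=0
Byte[2]=E5: 3-byte lead. pending=2, acc=0x5
Byte[3]=A9: continuation. acc=(acc<<6)|0x29=0x169, pending=1
Byte[4]=B9: continuation. acc=(acc<<6)|0x39=0x5A79, pending=0

Answer: 0 0x5A79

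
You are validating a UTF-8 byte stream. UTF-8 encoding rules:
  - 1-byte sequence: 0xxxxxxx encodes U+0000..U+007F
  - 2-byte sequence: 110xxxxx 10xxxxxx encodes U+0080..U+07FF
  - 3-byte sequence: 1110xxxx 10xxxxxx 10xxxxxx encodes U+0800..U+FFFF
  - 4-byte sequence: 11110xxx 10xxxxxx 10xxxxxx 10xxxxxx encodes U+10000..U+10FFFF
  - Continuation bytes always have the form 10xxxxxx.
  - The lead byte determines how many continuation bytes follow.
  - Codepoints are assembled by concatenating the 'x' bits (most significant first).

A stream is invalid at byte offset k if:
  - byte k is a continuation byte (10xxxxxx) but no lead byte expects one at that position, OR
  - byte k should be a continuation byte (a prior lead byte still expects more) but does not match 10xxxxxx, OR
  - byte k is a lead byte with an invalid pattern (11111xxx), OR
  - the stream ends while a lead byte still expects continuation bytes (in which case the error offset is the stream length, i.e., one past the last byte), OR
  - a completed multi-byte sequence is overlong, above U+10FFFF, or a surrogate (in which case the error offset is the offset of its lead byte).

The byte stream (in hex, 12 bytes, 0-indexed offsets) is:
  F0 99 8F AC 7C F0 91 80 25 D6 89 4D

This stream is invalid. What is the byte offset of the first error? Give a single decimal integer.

Byte[0]=F0: 4-byte lead, need 3 cont bytes. acc=0x0
Byte[1]=99: continuation. acc=(acc<<6)|0x19=0x19
Byte[2]=8F: continuation. acc=(acc<<6)|0x0F=0x64F
Byte[3]=AC: continuation. acc=(acc<<6)|0x2C=0x193EC
Completed: cp=U+193EC (starts at byte 0)
Byte[4]=7C: 1-byte ASCII. cp=U+007C
Byte[5]=F0: 4-byte lead, need 3 cont bytes. acc=0x0
Byte[6]=91: continuation. acc=(acc<<6)|0x11=0x11
Byte[7]=80: continuation. acc=(acc<<6)|0x00=0x440
Byte[8]=25: expected 10xxxxxx continuation. INVALID

Answer: 8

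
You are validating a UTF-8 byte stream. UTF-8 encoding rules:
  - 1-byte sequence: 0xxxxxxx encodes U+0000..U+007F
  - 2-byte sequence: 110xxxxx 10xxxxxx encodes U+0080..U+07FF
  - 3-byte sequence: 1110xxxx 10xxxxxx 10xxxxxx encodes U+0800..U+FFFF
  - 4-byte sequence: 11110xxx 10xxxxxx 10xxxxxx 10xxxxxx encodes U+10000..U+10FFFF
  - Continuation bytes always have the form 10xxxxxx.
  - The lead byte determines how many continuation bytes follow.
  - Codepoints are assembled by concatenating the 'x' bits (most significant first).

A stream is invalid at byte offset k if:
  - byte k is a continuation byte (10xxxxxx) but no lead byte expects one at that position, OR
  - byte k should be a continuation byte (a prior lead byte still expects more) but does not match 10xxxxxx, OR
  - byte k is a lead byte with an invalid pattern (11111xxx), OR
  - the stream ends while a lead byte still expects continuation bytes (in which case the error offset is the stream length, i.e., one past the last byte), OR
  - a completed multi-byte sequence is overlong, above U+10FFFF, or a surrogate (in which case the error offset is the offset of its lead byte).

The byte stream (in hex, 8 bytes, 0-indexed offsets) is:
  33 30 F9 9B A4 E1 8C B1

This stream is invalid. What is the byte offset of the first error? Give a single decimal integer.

Byte[0]=33: 1-byte ASCII. cp=U+0033
Byte[1]=30: 1-byte ASCII. cp=U+0030
Byte[2]=F9: INVALID lead byte (not 0xxx/110x/1110/11110)

Answer: 2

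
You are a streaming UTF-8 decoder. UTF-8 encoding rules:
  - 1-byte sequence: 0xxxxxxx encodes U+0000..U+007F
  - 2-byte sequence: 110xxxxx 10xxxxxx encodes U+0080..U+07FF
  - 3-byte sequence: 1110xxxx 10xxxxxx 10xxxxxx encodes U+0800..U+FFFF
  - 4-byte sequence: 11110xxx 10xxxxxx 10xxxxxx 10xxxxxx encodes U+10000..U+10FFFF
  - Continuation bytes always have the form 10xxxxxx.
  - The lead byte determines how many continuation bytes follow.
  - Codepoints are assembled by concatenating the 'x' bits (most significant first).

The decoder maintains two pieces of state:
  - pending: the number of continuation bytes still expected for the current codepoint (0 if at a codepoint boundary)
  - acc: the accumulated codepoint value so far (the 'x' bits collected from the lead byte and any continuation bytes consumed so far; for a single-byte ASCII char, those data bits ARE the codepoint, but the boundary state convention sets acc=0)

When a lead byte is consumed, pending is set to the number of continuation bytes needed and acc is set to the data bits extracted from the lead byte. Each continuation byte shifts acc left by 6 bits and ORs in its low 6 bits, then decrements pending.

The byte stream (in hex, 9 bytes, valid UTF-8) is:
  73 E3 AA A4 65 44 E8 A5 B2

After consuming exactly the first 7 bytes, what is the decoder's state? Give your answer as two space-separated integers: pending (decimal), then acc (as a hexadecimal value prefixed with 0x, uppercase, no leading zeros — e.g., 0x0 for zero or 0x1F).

Answer: 2 0x8

Derivation:
Byte[0]=73: 1-byte. pending=0, acc=0x0
Byte[1]=E3: 3-byte lead. pending=2, acc=0x3
Byte[2]=AA: continuation. acc=(acc<<6)|0x2A=0xEA, pending=1
Byte[3]=A4: continuation. acc=(acc<<6)|0x24=0x3AA4, pending=0
Byte[4]=65: 1-byte. pending=0, acc=0x0
Byte[5]=44: 1-byte. pending=0, acc=0x0
Byte[6]=E8: 3-byte lead. pending=2, acc=0x8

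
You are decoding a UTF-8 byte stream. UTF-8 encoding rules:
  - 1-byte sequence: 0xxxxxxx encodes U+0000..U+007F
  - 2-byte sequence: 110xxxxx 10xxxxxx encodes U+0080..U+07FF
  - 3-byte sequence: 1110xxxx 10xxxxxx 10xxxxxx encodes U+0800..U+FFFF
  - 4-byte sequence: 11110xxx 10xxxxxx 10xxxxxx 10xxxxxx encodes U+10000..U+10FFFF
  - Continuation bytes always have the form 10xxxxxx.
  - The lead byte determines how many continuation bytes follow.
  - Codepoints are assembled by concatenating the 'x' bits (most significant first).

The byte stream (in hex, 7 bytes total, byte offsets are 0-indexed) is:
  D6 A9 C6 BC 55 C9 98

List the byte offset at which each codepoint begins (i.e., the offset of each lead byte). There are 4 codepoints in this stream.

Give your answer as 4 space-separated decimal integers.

Answer: 0 2 4 5

Derivation:
Byte[0]=D6: 2-byte lead, need 1 cont bytes. acc=0x16
Byte[1]=A9: continuation. acc=(acc<<6)|0x29=0x5A9
Completed: cp=U+05A9 (starts at byte 0)
Byte[2]=C6: 2-byte lead, need 1 cont bytes. acc=0x6
Byte[3]=BC: continuation. acc=(acc<<6)|0x3C=0x1BC
Completed: cp=U+01BC (starts at byte 2)
Byte[4]=55: 1-byte ASCII. cp=U+0055
Byte[5]=C9: 2-byte lead, need 1 cont bytes. acc=0x9
Byte[6]=98: continuation. acc=(acc<<6)|0x18=0x258
Completed: cp=U+0258 (starts at byte 5)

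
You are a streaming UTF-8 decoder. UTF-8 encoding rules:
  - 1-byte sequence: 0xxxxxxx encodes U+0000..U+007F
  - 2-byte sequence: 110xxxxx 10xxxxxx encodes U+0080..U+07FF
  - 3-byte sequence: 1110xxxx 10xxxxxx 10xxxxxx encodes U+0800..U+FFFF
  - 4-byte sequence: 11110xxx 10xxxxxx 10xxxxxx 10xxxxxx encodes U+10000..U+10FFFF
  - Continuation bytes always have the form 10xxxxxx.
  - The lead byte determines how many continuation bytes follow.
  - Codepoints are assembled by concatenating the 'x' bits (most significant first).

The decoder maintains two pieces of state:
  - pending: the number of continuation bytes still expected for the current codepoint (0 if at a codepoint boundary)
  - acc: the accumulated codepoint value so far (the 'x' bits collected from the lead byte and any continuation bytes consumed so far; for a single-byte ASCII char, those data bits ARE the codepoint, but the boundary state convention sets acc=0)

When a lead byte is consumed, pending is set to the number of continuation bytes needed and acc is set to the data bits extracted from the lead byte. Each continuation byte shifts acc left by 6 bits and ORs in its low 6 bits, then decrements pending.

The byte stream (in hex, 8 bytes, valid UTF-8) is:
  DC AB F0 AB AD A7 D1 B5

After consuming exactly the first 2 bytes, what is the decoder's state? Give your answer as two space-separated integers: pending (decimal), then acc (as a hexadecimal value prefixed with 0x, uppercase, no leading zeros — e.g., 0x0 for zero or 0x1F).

Answer: 0 0x72B

Derivation:
Byte[0]=DC: 2-byte lead. pending=1, acc=0x1C
Byte[1]=AB: continuation. acc=(acc<<6)|0x2B=0x72B, pending=0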